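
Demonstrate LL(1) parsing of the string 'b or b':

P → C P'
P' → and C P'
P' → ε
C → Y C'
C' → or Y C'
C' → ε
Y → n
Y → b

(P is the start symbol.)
Stack is shown with the top on the left.

Stack         Input     Action
------------------------------
P $           b or b $  output P → C P'
C P' $        b or b $  output C → Y C'
Y C' P' $     b or b $  output Y → b
b C' P' $     b or b $  match 'b'
C' P' $       or b $    output C' → or Y C'
or Y C' P' $  or b $    match 'or'
Y C' P' $     b $       output Y → b
b C' P' $     b $       match 'b'
C' P' $       $         output C' → ε
P' $          $         output P' → ε
$             $         accept

The string is accepted.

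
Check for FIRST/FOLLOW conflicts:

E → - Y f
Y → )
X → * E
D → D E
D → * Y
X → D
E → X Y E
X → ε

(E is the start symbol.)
No FIRST/FOLLOW conflicts.

A FIRST/FOLLOW conflict occurs when a non-terminal N has a nullable alternative N → β (β ⇒* ε) and another alternative N → α with FIRST(α) ∩ FOLLOW(N) ≠ ∅: on such a lookahead the parser cannot decide between expanding α and letting N vanish via β.

Nullable non-terminals: X.
FIRST sets used below: FIRST(D) = { '*' }

X: nullable alternative(s) X → ε; FOLLOW(X) = { ')' }
  X → * E: FIRST \ {ε} = { '*' } — disjoint from FOLLOW(X)
  X → D: FIRST \ {ε} = { '*' } — disjoint from FOLLOW(X)
  X → ε: FIRST \ {ε} = { } — this is the only nullable alternative, skip

D, E, Y have no nullable alternative, so no FIRST/FOLLOW check is needed there.

No FIRST/FOLLOW conflicts found.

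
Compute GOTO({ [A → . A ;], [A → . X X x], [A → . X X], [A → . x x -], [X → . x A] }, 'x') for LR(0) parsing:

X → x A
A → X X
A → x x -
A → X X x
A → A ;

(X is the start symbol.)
GOTO(I, 'x') = CLOSURE({ [A → αX.β] : [A → α.Xβ] ∈ I, X = 'x' })

Items with dot before 'x', with the dot advanced:
  [A → . x x -] → [A → x . x -]
  [X → . x A] → [X → x . A]
Closure of the advanced items:
  [X → x . A] has the dot before A: add [A → . X X], [A → . x x -], [A → . X X x], [A → . A ;]
  [A → . X X] has the dot before X: add [X → . x A]

GOTO = { [A → . A ;], [A → . X X x], [A → . X X], [A → . x x -], [A → x . x -], [X → . x A], [X → x . A] }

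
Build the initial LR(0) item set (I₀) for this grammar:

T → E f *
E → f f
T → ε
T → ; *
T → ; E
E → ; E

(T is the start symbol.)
{ [E → . ; E], [E → . f f], [T → . ; *], [T → . ; E], [T → . E f *], [T → .], [T' → . T] }

First, augment the grammar with T' → T
I₀ = CLOSURE({ [T' → . T] }):
  [T' → . T] has the dot before T: add [T → . E f *], [T → .], [T → . ; *], [T → . ; E]
  [T → . E f *] has the dot before E: add [E → . f f], [E → . ; E]
No further items can be added.

I₀ = { [E → . ; E], [E → . f f], [T → . ; *], [T → . ; E], [T → . E f *], [T → .], [T' → . T] }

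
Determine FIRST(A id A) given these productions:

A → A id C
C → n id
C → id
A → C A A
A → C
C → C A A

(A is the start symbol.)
FIRST sets of the non-terminals involved (from the grammar, by fixed-point iteration):
  FIRST(A) = { 'id', 'n' }

To compute FIRST(A id A), process the symbols left to right:
Symbol A is a non-terminal. Add FIRST(A) \ {ε} = { 'id', 'n' }
A is not nullable (ε ∉ FIRST(A)), so stop here.
FIRST(A id A) = { 'id', 'n' }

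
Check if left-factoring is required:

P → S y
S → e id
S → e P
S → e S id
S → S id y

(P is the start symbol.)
Yes, S has productions with common prefix 'e'

Left-factoring is needed when two productions for the same non-terminal
share a common prefix on the right-hand side.

Productions for S:
  S → e id
  S → e P
  S → e S id
  S → S id y

Found common prefix 'e' in productions for S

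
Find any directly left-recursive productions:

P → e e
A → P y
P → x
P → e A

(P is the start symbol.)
Direct left recursion occurs when N → N α for some non-terminal N (the right-hand side begins with the left-hand side itself).

P → e e: starts with e
A → P y: starts with P
P → x: starts with x
P → e A: starts with e

No direct left recursion found.

Answer: No direct left recursion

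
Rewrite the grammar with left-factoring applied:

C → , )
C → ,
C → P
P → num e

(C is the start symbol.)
C → , C'
C' → )
C' → ε
C → P
P → num e

Left-factoring transforms A → αβ₁ | αβ₂ into A → αA' and A' → β₁ | β₂
(α is the longest common prefix among the alternatives). Repeat until
no nonterminal has two alternatives with a common prefix.

Round 1: C has alternatives sharing prefix ','. Introduce C': C → , C'
  Add: C' → )
  Add: C' → ε

No remaining common prefixes — done.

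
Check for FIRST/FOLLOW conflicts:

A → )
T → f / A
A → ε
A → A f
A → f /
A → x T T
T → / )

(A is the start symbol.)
Yes. A → A f with FOLLOW(A) on { 'f' }; A → f '/' with FOLLOW(A) on { 'f' }

Nullable non-terminals: A.
FIRST sets used below: FIRST(A) = { ')', 'f', 'x', ε }

A: nullable alternative(s) A → ε; FOLLOW(A) = { $, '/', 'f' }
  A → ): FIRST \ {ε} = { ')' } — disjoint from FOLLOW(A)
  A → ε: FIRST \ {ε} = { } — this is the only nullable alternative, skip
  A → A f: FIRST \ {ε} = { ')', 'f', 'x' } — overlaps FOLLOW(A) on { 'f' }: CONFLICT
  A → f /: FIRST \ {ε} = { 'f' } — overlaps FOLLOW(A) on { 'f' }: CONFLICT
  A → x T T: FIRST \ {ε} = { 'x' } — disjoint from FOLLOW(A)

T has no nullable alternative, so no FIRST/FOLLOW check is needed there.

So the grammar has 2 FIRST/FOLLOW conflicts (marked CONFLICT above).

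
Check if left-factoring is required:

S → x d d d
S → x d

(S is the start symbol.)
Yes, S has productions with common prefix 'x d'

Left-factoring is needed when two productions for the same non-terminal
share a common prefix on the right-hand side.

Productions for S:
  S → x d d d
  S → x d

Found common prefix 'x d' in productions for S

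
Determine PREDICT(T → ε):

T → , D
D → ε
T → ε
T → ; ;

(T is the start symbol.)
{ $ }

PREDICT(T → ε) = (FIRST(RHS) \ {ε}) ∪ (FOLLOW(T) if ε ∈ FIRST(RHS), i.e. RHS ⇒* ε)
The right-hand side is ε (FIRST(ε) = { ε }), so the predict set is FOLLOW(T) = { $ }
PREDICT(T → ε) = { $ }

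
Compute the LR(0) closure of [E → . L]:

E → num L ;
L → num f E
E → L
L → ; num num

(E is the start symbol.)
{ [E → . L], [L → . ; num num], [L → . num f E] }

To compute CLOSURE, for each item [A → α.Bβ] where B is a non-terminal, add [B → .γ] for all productions B → γ; repeat for the newly added items until nothing changes.

Start with: [E → . L]
  [E → . L] has the dot before L: add [L → . num f E], [L → . ; num num]
No further items can be added.

CLOSURE = { [E → . L], [L → . ; num num], [L → . num f E] }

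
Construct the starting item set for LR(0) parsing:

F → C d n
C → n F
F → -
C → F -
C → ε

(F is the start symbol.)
First, augment the grammar with F' → F
I₀ = CLOSURE({ [F' → . F] }):
  [F' → . F] has the dot before F: add [F → . C d n], [F → . -]
  [F → . C d n] has the dot before C: add [C → . n F], [C → . F -], [C → .]
No further items can be added.

I₀ = { [C → . F -], [C → . n F], [C → .], [F → . -], [F → . C d n], [F' → . F] }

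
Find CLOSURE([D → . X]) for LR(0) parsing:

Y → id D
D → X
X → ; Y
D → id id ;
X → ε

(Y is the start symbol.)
{ [D → . X], [X → . ; Y], [X → .] }

Start with: [D → . X]
  [D → . X] has the dot before X: add [X → . ; Y], [X → .]
No further items can be added.

CLOSURE = { [D → . X], [X → . ; Y], [X → .] }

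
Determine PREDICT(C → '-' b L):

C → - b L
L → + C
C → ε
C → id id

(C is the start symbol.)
PREDICT(C → '-' b L) = (FIRST(RHS) \ {ε}) ∪ (FOLLOW(C) if ε ∈ FIRST(RHS), i.e. RHS ⇒* ε)
FIRST('-' b L) = { '-' }
ε ∉ FIRST('-' b L), so FOLLOW(C) is not added.
PREDICT(C → '-' b L) = { '-' }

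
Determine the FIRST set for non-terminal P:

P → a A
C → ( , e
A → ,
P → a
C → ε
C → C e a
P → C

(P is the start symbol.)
To compute FIRST(P), examine every production with P on the left-hand side, reading each right-hand side left to right until a non-nullable symbol is reached.

FIRST sets of the other non-terminals involved (by the same procedure, iterated to a fixed point):
  FIRST(C) = { '(', 'e', ε }

From P → a A:
  - a is a terminal: add 'a' and stop
From P → a:
  - a is a terminal: add 'a' and stop
From P → C:
  - C is a non-terminal: add FIRST(C) \ {ε} = { '(', 'e' }
    C is nullable and nothing follows, so the whole right-hand side can vanish: ε ∈ FIRST(P)

Collecting: FIRST(P) = { '(', 'a', 'e', ε }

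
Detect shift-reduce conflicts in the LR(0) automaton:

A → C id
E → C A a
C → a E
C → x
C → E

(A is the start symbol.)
A shift-reduce conflict occurs when an LR(0) state has both:
  - a complete (reduce) item [A → α .] (dot at the end), and
  - a shift item [B → β . c γ] (dot before a terminal).

Augment with A' → A and build the canonical LR(0) collection (I0 = CLOSURE({[A' → . A]}), then GOTO on every symbol after a dot until no new states appear). It has 11 states:
  I0: { [A → . C id], [A' → . A], [C → . E], [C → . a E], [C → . x], [E → . C A a] }  — shift
  I1: { [A' → A .] }  — accept
  I2: { [A → . C id], [A → C . id], [C → . E], [C → . a E], [C → . x], [E → . C A a], [E → C . A a] }  — shift
  I3: { [C → E .] }  — reduce
  I4: { [C → . E], [C → . a E], [C → . x], [C → a . E], [E → . C A a] }  — shift
  I5: { [C → x .] }  — reduce
  I6: { [A → . C id], [C → . E], [C → . a E], [C → . x], [E → . C A a], [E → C . A a] }  — shift
  I7: { [C → E .], [C → a E .] }  — 2 reduces
  I8: { [E → C A . a] }  — shift
  I9: { [E → C A a .] }  — reduce
  I10: { [A → C id .] }  — reduce

No state contains both a complete item and a shift item.

Answer: No shift-reduce conflicts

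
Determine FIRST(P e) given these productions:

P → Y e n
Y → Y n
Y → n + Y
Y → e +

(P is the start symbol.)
FIRST sets of the non-terminals involved (from the grammar, by fixed-point iteration):
  FIRST(P) = { 'e', 'n' }

To compute FIRST(P e), process the symbols left to right:
Symbol P is a non-terminal. Add FIRST(P) \ {ε} = { 'e', 'n' }
P is not nullable (ε ∉ FIRST(P)), so stop here.
FIRST(P e) = { 'e', 'n' }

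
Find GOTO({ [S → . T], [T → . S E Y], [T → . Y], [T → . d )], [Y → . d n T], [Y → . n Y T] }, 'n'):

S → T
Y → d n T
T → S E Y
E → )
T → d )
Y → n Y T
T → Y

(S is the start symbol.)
{ [Y → . d n T], [Y → . n Y T], [Y → n . Y T] }

GOTO(I, 'n') = CLOSURE({ [A → αX.β] : [A → α.Xβ] ∈ I, X = 'n' })

Items with dot before 'n', with the dot advanced:
  [Y → . n Y T] → [Y → n . Y T]
Closure of the advanced items:
  [Y → n . Y T] has the dot before Y: add [Y → . d n T], [Y → . n Y T]

GOTO = { [Y → . d n T], [Y → . n Y T], [Y → n . Y T] }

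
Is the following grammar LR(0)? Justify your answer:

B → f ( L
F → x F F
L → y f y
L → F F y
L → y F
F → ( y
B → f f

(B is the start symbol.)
Yes, the grammar is LR(0)

Augment with B' → B and build the canonical LR(0) collection (I0 = CLOSURE({[B' → . B]}), then GOTO on every symbol after a dot until no new states appear). It has 18 states:
  I0: { [B → . f ( L], [B → . f f], [B' → . B] }  — shift
  I1: { [B' → B .] }  — accept
  I2: { [B → f . ( L], [B → f . f] }  — shift
  I3: { [B → f ( . L], [F → . ( y], [F → . x F F], [L → . F F y], [L → . y F], [L → . y f y] }  — shift
  I4: { [B → f f .] }  — reduce
  I5: { [F → ( . y] }  — shift
  I6: { [F → . ( y], [F → . x F F], [L → F . F y] }  — shift
  I7: { [B → f ( L .] }  — reduce
  I8: { [F → . ( y], [F → . x F F], [F → x . F F] }  — shift
  I9: { [F → . ( y], [F → . x F F], [L → y . F], [L → y . f y] }  — shift
  I10: { [L → y F .] }  — reduce
  I11: { [L → y f . y] }  — shift
  I12: { [L → y f y .] }  — reduce
  I13: { [F → . ( y], [F → . x F F], [F → x F . F] }  — shift
  I14: { [F → x F F .] }  — reduce
  I15: { [L → F F . y] }  — shift
  I16: { [L → F F y .] }  — reduce
  I17: { [F → ( y .] }  — reduce

Every state is either a pure shift/goto state or contains exactly one complete item and nothing to shift — no conflicts. The grammar is LR(0).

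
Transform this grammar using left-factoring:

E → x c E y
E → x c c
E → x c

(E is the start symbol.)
Left-factoring transforms A → αβ₁ | αβ₂ into A → αA' and A' → β₁ | β₂
(α is the longest common prefix among the alternatives). Repeat until
no nonterminal has two alternatives with a common prefix.

Round 1: E has alternatives sharing prefix 'x c'. Introduce E': E → x c E'
  Add: E' → E y
  Add: E' → c
  Add: E' → ε

No remaining common prefixes — done.

Resulting grammar:
E → x c E'
E' → E y
E' → c
E' → ε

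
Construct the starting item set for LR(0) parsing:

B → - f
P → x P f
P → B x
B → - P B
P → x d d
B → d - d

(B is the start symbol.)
{ [B → . - P B], [B → . - f], [B → . d - d], [B' → . B] }

First, augment the grammar with B' → B
I₀ = CLOSURE({ [B' → . B] }):
  [B' → . B] has the dot before B: add [B → . - f], [B → . - P B], [B → . d - d]
No further items can be added.

I₀ = { [B → . - P B], [B → . - f], [B → . d - d], [B' → . B] }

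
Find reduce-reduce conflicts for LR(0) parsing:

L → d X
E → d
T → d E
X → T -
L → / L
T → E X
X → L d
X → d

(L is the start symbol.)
A reduce-reduce conflict occurs when an LR(0) state has two complete items [A → α .] and [B → β .] — both call for a reduction, and with no lookahead the parser cannot choose between them.

Augment with L' → L and build the canonical LR(0) collection (I0 = CLOSURE({[L' → . L]}), then GOTO on every symbol after a dot until no new states appear). It has 14 states:
  I0: { [L → . / L], [L → . d X], [L' → . L] }  — shift
  I1: { [L → . / L], [L → . d X], [L → / . L] }  — shift
  I2: { [L' → L .] }  — accept
  I3: { [E → . d], [L → . / L], [L → . d X], [L → d . X], [T → . E X], [T → . d E], [X → . L d], [X → . T -], [X → . d] }  — shift
  I4: { [E → . d], [L → . / L], [L → . d X], [T → . E X], [T → . d E], [T → E . X], [X → . L d], [X → . T -], [X → . d] }  — shift
  I5: { [X → L . d] }  — shift
  I6: { [X → T . -] }  — shift
  I7: { [L → d X .] }  — reduce
  I8: { [E → . d], [E → d .], [L → . / L], [L → . d X], [L → d . X], [T → . E X], [T → . d E], [T → d . E], [X → . L d], [X → . T -], [X → . d], [X → d .] }  — shift, 2 reduces
  I9: { [E → . d], [L → . / L], [L → . d X], [T → . E X], [T → . d E], [T → E . X], [T → d E .], [X → . L d], [X → . T -], [X → . d] }  — shift, reduce
  I10: { [T → E X .] }  — reduce
  I11: { [X → T - .] }  — reduce
  I12: { [X → L d .] }  — reduce
  I13: { [L → / L .] }  — reduce

I8 contains complete items [E → d .], [X → d .] — reduce-reduce conflict.

Answer: Yes — I8: [E → d .] vs [X → d .]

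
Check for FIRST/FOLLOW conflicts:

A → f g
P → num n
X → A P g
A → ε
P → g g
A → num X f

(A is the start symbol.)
Nullable non-terminals: A.

A: nullable alternative(s) A → ε; FOLLOW(A) = { $, 'g', 'num' }
  A → f g: FIRST \ {ε} = { 'f' } — disjoint from FOLLOW(A)
  A → ε: FIRST \ {ε} = { } — this is the only nullable alternative, skip
  A → num X f: FIRST \ {ε} = { 'num' } — overlaps FOLLOW(A) on { 'num' }: CONFLICT

P, X have no nullable alternative, so no FIRST/FOLLOW check is needed there.

So the grammar has 1 FIRST/FOLLOW conflict (marked CONFLICT above).

Answer: Yes. A → num X f with FOLLOW(A) on { 'num' }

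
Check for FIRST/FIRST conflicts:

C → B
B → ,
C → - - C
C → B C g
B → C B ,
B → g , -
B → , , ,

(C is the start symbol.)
A FIRST/FIRST conflict occurs when two productions N → α and N → β for the same non-terminal have FIRST(α) ∩ FIRST(β) ≠ ∅ (with ε ∈ FIRST of a nullable right-hand side, so two nullable alternatives also conflict).

FIRST sets of the non-terminals at (or reachable through a nullable prefix from) the front of some alternative:
  FIRST(B) = { ',', '-', 'g' }
  FIRST(C) = { ',', '-', 'g' }

Productions for C:
  C → B: FIRST = { ',', '-', 'g' }
  C → - - C: FIRST = { '-' }
  C → B C g: FIRST = { ',', '-', 'g' }
Productions for B:
  B → ,: FIRST = { ',' }
  B → C B ,: FIRST = { ',', '-', 'g' }
  B → g , -: FIRST = { 'g' }
  B → , , ,: FIRST = { ',' }

Conflict for C: C → B and C → - - C
  Overlap: { '-' }
Conflict for C: C → B and C → B C g
  Overlap: { ',', '-', 'g' }
Conflict for C: C → - - C and C → B C g
  Overlap: { '-' }
Conflict for B: B → , and B → C B ,
  Overlap: { ',' }
Conflict for B: B → , and B → , , ,
  Overlap: { ',' }
Conflict for B: B → C B , and B → g , -
  Overlap: { 'g' }
Conflict for B: B → C B , and B → , , ,
  Overlap: { ',' }

Answer: Yes. C → B / C → '-' '-' C on { '-' }; C → B / C → B C g on { ',', '-', 'g' }; C → '-' '-' C / C → B C g on { '-' }; B → ',' / B → C B ',' on { ',' }; B → ',' / B → ',' ',' ',' on { ',' }; B → C B ',' / B → g ',' '-' on { 'g' }; B → C B ',' / B → ',' ',' ',' on { ',' }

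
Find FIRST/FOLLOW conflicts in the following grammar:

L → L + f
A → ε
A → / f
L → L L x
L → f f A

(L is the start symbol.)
No FIRST/FOLLOW conflicts.

A FIRST/FOLLOW conflict occurs when a non-terminal N has a nullable alternative N → β (β ⇒* ε) and another alternative N → α with FIRST(α) ∩ FOLLOW(N) ≠ ∅: on such a lookahead the parser cannot decide between expanding α and letting N vanish via β.

Nullable non-terminals: A.

A: nullable alternative(s) A → ε; FOLLOW(A) = { $, '+', 'f', 'x' }
  A → ε: FIRST \ {ε} = { } — this is the only nullable alternative, skip
  A → / f: FIRST \ {ε} = { '/' } — disjoint from FOLLOW(A)

L has no nullable alternative, so no FIRST/FOLLOW check is needed there.

No FIRST/FOLLOW conflicts found.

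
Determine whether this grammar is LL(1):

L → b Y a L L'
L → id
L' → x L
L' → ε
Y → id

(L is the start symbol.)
Relevant sets:
  FOLLOW(L') = { $, 'x' }

For L:
  PREDICT(L → b Y a L L') = { 'b' }
  PREDICT(L → id) = { 'id' }
For L':
  PREDICT(L' → x L) = { 'x' }
  PREDICT(L' → ε) = { $, 'x' }
Y has a single production, so nothing to check there.

Conflict found: Predict set conflict for L': { 'x' }
The grammar is NOT LL(1).

Answer: No. Predict set conflict for L': { 'x' }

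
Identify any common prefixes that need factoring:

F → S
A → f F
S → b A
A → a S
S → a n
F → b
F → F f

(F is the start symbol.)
No, left-factoring is not needed

Left-factoring is needed when two productions for the same non-terminal
share a common prefix on the right-hand side.

Productions for F:
  F → S
  F → b
  F → F f
Productions for A:
  A → f F
  A → a S
Productions for S:
  S → b A
  S → a n

No common prefixes found.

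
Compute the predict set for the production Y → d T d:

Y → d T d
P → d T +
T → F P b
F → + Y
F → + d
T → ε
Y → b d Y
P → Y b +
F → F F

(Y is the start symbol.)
PREDICT(Y → d T d) = (FIRST(RHS) \ {ε}) ∪ (FOLLOW(Y) if ε ∈ FIRST(RHS), i.e. RHS ⇒* ε)
FIRST(d T d) = { 'd' }
ε ∉ FIRST(d T d), so FOLLOW(Y) is not added.
PREDICT(Y → d T d) = { 'd' }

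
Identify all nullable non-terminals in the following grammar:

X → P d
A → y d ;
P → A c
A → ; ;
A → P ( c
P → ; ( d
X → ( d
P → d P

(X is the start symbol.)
A non-terminal is nullable if it can derive ε (the empty string): either it has an ε-production, or it has a production whose right-hand side consists entirely of nullable non-terminals.

There are no ε-productions, so no non-terminal can derive ε.
No non-terminals are nullable.

Answer: None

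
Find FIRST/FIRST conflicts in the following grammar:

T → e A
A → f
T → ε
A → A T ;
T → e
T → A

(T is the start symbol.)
Yes. T → e A / T → e on { 'e' }; A → f / A → A T ';' on { 'f' }

A FIRST/FIRST conflict occurs when two productions N → α and N → β for the same non-terminal have FIRST(α) ∩ FIRST(β) ≠ ∅ (with ε ∈ FIRST of a nullable right-hand side, so two nullable alternatives also conflict).

FIRST sets of the non-terminals at (or reachable through a nullable prefix from) the front of some alternative:
  FIRST(A) = { 'f' }

Productions for T:
  T → e A: FIRST = { 'e' }
  T → ε: FIRST = { ε }
  T → e: FIRST = { 'e' }
  T → A: FIRST = { 'f' }
Productions for A:
  A → f: FIRST = { 'f' }
  A → A T ;: FIRST = { 'f' }

Conflict for T: T → e A and T → e
  Overlap: { 'e' }
Conflict for A: A → f and A → A T ;
  Overlap: { 'f' }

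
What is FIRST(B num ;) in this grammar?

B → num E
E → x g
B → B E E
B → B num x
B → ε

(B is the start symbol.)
FIRST sets of the non-terminals involved (from the grammar, by fixed-point iteration):
  FIRST(B) = { 'num', 'x', ε }

To compute FIRST(B num ;), process the symbols left to right:
Symbol B is a non-terminal. Add FIRST(B) \ {ε} = { 'num', 'x' }
B is nullable (ε ∈ FIRST(B)), continue to the next symbol.
Symbol num is a terminal. Add 'num' and stop.
FIRST(B num ;) = { 'num', 'x' }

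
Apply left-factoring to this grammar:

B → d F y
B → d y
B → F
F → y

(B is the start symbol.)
Left-factoring transforms A → αβ₁ | αβ₂ into A → αA' and A' → β₁ | β₂
(α is the longest common prefix among the alternatives). Repeat until
no nonterminal has two alternatives with a common prefix.

Round 1: B has alternatives sharing prefix 'd'. Introduce B': B → d B'
  Add: B' → F y
  Add: B' → y

No remaining common prefixes — done.

Resulting grammar:
B → d B'
B' → F y
B' → y
B → F
F → y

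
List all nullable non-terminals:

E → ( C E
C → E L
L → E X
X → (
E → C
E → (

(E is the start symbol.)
There are no ε-productions, so no non-terminal can derive ε.
No non-terminals are nullable.

Answer: None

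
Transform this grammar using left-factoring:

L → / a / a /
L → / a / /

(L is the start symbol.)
L → / a / L'
L' → a /
L' → /

Left-factoring transforms A → αβ₁ | αβ₂ into A → αA' and A' → β₁ | β₂
(α is the longest common prefix among the alternatives). Repeat until
no nonterminal has two alternatives with a common prefix.

Round 1: L has alternatives sharing prefix '/ a /'. Introduce L': L → / a / L'
  Add: L' → a /
  Add: L' → /

No remaining common prefixes — done.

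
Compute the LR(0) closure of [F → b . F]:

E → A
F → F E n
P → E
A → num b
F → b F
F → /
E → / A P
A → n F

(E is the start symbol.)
{ [F → . /], [F → . F E n], [F → . b F], [F → b . F] }

To compute CLOSURE, for each item [A → α.Bβ] where B is a non-terminal, add [B → .γ] for all productions B → γ; repeat for the newly added items until nothing changes.

Start with: [F → b . F]
  [F → b . F] has the dot before F: add [F → . F E n], [F → . b F], [F → . /]
No further items can be added.

CLOSURE = { [F → . /], [F → . F E n], [F → . b F], [F → b . F] }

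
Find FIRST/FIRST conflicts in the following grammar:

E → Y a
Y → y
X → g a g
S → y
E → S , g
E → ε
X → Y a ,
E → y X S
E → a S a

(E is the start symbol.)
Yes. E → Y a / E → S ',' g on { 'y' }; E → Y a / E → y X S on { 'y' }; E → S ',' g / E → y X S on { 'y' }

A FIRST/FIRST conflict occurs when two productions N → α and N → β for the same non-terminal have FIRST(α) ∩ FIRST(β) ≠ ∅ (with ε ∈ FIRST of a nullable right-hand side, so two nullable alternatives also conflict).

FIRST sets of the non-terminals at (or reachable through a nullable prefix from) the front of some alternative:
  FIRST(Y) = { 'y' }
  FIRST(S) = { 'y' }

Productions for E:
  E → Y a: FIRST = { 'y' }
  E → S , g: FIRST = { 'y' }
  E → ε: FIRST = { ε }
  E → y X S: FIRST = { 'y' }
  E → a S a: FIRST = { 'a' }
Productions for X:
  X → g a g: FIRST = { 'g' }
  X → Y a ,: FIRST = { 'y' }
Y, S have only one production, so no FIRST/FIRST conflict is possible there.

Conflict for E: E → Y a and E → S , g
  Overlap: { 'y' }
Conflict for E: E → Y a and E → y X S
  Overlap: { 'y' }
Conflict for E: E → S , g and E → y X S
  Overlap: { 'y' }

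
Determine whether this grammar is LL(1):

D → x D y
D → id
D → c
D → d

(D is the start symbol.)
Yes, the grammar is LL(1).

A grammar is LL(1) if for each non-terminal N with multiple productions, the predict sets of those productions are pairwise disjoint, where PREDICT(N → α) = (FIRST(α) \ {ε}) ∪ (FOLLOW(N) if α ⇒* ε).

For D:
  PREDICT(D → x D y) = { 'x' }
  PREDICT(D → id) = { 'id' }
  PREDICT(D → c) = { 'c' }
  PREDICT(D → d) = { 'd' }

All predict sets are disjoint. The grammar IS LL(1).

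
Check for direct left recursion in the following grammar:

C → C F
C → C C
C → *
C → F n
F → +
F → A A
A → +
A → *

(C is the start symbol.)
C → C F: LEFT RECURSIVE (starts with C)
C → C C: LEFT RECURSIVE (starts with C)
C → *: starts with '*'
C → F n: starts with F
F → +: starts with '+'
F → A A: starts with A
A → +: starts with '+'
A → *: starts with '*'

The grammar has direct left recursion on: C.

Answer: Yes, C is left-recursive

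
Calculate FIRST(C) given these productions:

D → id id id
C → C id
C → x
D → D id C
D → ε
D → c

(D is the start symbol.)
To compute FIRST(C), examine every production with C on the left-hand side, reading each right-hand side left to right until a non-nullable symbol is reached.

From C → C id:
  - C is the symbol being defined: contributes nothing new
    C is not nullable, so stop
From C → x:
  - x is a terminal: add 'x' and stop

Collecting: FIRST(C) = { 'x' }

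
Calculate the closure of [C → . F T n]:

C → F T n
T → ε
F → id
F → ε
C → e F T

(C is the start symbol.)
{ [C → . F T n], [F → . id], [F → .] }

To compute CLOSURE, for each item [A → α.Bβ] where B is a non-terminal, add [B → .γ] for all productions B → γ; repeat for the newly added items until nothing changes.

Start with: [C → . F T n]
  [C → . F T n] has the dot before F: add [F → . id], [F → .]
No further items can be added.

CLOSURE = { [C → . F T n], [F → . id], [F → .] }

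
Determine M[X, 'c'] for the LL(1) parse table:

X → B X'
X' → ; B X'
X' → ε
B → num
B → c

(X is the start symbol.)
To find M[X, 'c'], we find productions for X where 'c' is in the predict set (PREDICT(N → α) = (FIRST(α) \ {ε}) ∪ (FOLLOW(N) if α ⇒* ε)).

Relevant sets:
  FIRST(B) = { 'c', 'num' }

X → B X': PREDICT = { 'c', 'num' }
  'c' is in predict set, so this production goes in M[X, 'c']

M[X, 'c'] = X → B X'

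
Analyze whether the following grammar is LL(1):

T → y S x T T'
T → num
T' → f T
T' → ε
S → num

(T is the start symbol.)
No. Predict set conflict for T': { 'f' }

Relevant sets:
  FOLLOW(T') = { $, 'f' }

For T:
  PREDICT(T → y S x T T') = { 'y' }
  PREDICT(T → num) = { 'num' }
For T':
  PREDICT(T' → f T) = { 'f' }
  PREDICT(T' → ε) = { $, 'f' }
S has a single production, so nothing to check there.

Conflict found: Predict set conflict for T': { 'f' }
The grammar is NOT LL(1).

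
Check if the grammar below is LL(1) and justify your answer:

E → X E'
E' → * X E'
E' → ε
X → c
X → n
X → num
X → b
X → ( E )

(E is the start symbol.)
Yes, the grammar is LL(1).

A grammar is LL(1) if for each non-terminal N with multiple productions, the predict sets of those productions are pairwise disjoint, where PREDICT(N → α) = (FIRST(α) \ {ε}) ∪ (FOLLOW(N) if α ⇒* ε).

Relevant sets:
  FOLLOW(E') = { $, ')' }

For E':
  PREDICT(E' → '*' X E') = { '*' }
  PREDICT(E' → ε) = { $, ')' }
For X:
  PREDICT(X → c) = { 'c' }
  PREDICT(X → n) = { 'n' }
  PREDICT(X → num) = { 'num' }
  PREDICT(X → b) = { 'b' }
  PREDICT(X → '(' E ')') = { '(' }
E has a single production, so nothing to check there.

All predict sets are disjoint. The grammar IS LL(1).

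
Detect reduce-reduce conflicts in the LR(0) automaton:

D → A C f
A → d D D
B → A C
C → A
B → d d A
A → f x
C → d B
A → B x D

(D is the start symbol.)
A reduce-reduce conflict occurs when an LR(0) state has two complete items [A → α .] and [B → β .] — both call for a reduction, and with no lookahead the parser cannot choose between them.

Augment with D' → D and build the canonical LR(0) collection (I0 = CLOSURE({[D' → . D]}), then GOTO on every symbol after a dot until no new states appear). It has 19 states:
  I0: { [A → . B x D], [A → . d D D], [A → . f x], [B → . A C], [B → . d d A], [D → . A C f], [D' → . D] }  — shift
  I1: { [A → . B x D], [A → . d D D], [A → . f x], [B → . A C], [B → . d d A], [B → A . C], [C → . A], [C → . d B], [D → A . C f] }  — shift
  I2: { [A → B . x D] }  — shift
  I3: { [D' → D .] }  — accept
  I4: { [A → . B x D], [A → . d D D], [A → . f x], [A → d . D D], [B → . A C], [B → . d d A], [B → d . d A], [D → . A C f] }  — shift
  I5: { [A → f . x] }  — shift
  I6: { [A → f x .] }  — reduce
  I7: { [A → . B x D], [A → . d D D], [A → . f x], [A → d D . D], [B → . A C], [B → . d d A], [D → . A C f] }  — shift
  I8: { [A → . B x D], [A → . d D D], [A → . f x], [A → d . D D], [B → . A C], [B → . d d A], [B → d . d A], [B → d d . A], [D → . A C f] }  — shift
  I9: { [A → . B x D], [A → . d D D], [A → . f x], [B → . A C], [B → . d d A], [B → A . C], [B → d d A .], [C → . A], [C → . d B], [D → A . C f] }  — shift, reduce
  I10: { [A → . B x D], [A → . d D D], [A → . f x], [B → . A C], [B → . d d A], [B → A . C], [C → . A], [C → . d B], [C → A .] }  — shift, reduce
  I11: { [B → A C .], [D → A C . f] }  — shift, reduce
  I12: { [A → . B x D], [A → . d D D], [A → . f x], [A → d . D D], [B → . A C], [B → . d d A], [B → d . d A], [C → d . B], [D → . A C f] }  — shift
  I13: { [A → B . x D], [C → d B .] }  — shift, reduce
  I14: { [A → . B x D], [A → . d D D], [A → . f x], [A → B x . D], [B → . A C], [B → . d d A], [D → . A C f] }  — shift
  I15: { [A → B x D .] }  — reduce
  I16: { [D → A C f .] }  — reduce
  I17: { [B → A C .] }  — reduce
  I18: { [A → d D D .] }  — reduce

No state contains more than one complete item.

Answer: No reduce-reduce conflicts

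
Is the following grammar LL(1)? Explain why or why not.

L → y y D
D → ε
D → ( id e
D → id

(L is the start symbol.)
A grammar is LL(1) if for each non-terminal N with multiple productions, the predict sets of those productions are pairwise disjoint, where PREDICT(N → α) = (FIRST(α) \ {ε}) ∪ (FOLLOW(N) if α ⇒* ε).

Relevant sets:
  FOLLOW(D) = { $ }

For D:
  PREDICT(D → ε) = { $ }
  PREDICT(D → '(' id e) = { '(' }
  PREDICT(D → id) = { 'id' }
L has a single production, so nothing to check there.

All predict sets are disjoint. The grammar IS LL(1).

Answer: Yes, the grammar is LL(1).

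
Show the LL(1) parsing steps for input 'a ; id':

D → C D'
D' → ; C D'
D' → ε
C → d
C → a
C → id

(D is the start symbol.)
LL(1) parsing maintains a stack (initially the start symbol over $) and the input. At each step: if the stack top is a terminal, match it against the current input token; if it is a non-terminal N, replace it with the RHS of M[N, lookahead] (the unique production whose predict set contains the lookahead).

Stack is shown with the top on the left.

Stack     Input     Action
--------------------------
D $       a ; id $  output D → C D'
C D' $    a ; id $  output C → a
a D' $    a ; id $  match 'a'
D' $      ; id $    output D' → ; C D'
; C D' $  ; id $    match ';'
C D' $    id $      output C → id
id D' $   id $      match 'id'
D' $      $         output D' → ε
$         $         accept

The string is accepted.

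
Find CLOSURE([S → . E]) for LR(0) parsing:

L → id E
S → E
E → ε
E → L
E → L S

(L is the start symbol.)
Start with: [S → . E]
  [S → . E] has the dot before E: add [E → .], [E → . L], [E → . L S]
  [E → . L] has the dot before L: add [L → . id E]
No further items can be added.

CLOSURE = { [E → . L S], [E → . L], [E → .], [L → . id E], [S → . E] }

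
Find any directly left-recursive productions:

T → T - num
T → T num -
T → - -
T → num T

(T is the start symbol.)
Yes, T is left-recursive

Direct left recursion occurs when N → N α for some non-terminal N (the right-hand side begins with the left-hand side itself).

T → T - num: LEFT RECURSIVE (starts with T)
T → T num -: LEFT RECURSIVE (starts with T)
T → - -: starts with '-'
T → num T: starts with num

The grammar has direct left recursion on: T.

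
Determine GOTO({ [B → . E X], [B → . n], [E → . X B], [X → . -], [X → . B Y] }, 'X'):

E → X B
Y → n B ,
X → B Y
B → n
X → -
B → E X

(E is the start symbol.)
{ [B → . E X], [B → . n], [E → . X B], [E → X . B], [X → . -], [X → . B Y] }

GOTO(I, 'X') = CLOSURE({ [A → αX.β] : [A → α.Xβ] ∈ I, X = 'X' })

Items with dot before 'X', with the dot advanced:
  [E → . X B] → [E → X . B]
Closure of the advanced items:
  [E → X . B] has the dot before B: add [B → . n], [B → . E X]
  [B → . E X] has the dot before E: add [E → . X B]
  [E → . X B] has the dot before X: add [X → . B Y], [X → . -]

GOTO = { [B → . E X], [B → . n], [E → . X B], [E → X . B], [X → . -], [X → . B Y] }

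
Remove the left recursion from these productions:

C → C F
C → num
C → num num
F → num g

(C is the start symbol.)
C is directly left-recursive. The standard transformation for
  A → A α₁ | ... | A α_m | β₁ | ... | β_n
is
  A  → β₁ A' | ... | β_n A'
  A' → α₁ A' | ... | α_m A' | ε

C → num becomes C → num C'
C → num num becomes C → num num C'
C → C F becomes C' → F C'
Add C' → ε

Productions for other non-terminals are unchanged:
  F → num g

Resulting grammar:
C → num C'
C → num num C'
C' → F C'
C' → ε
F → num g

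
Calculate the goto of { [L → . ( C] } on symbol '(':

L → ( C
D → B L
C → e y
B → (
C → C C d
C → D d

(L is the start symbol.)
{ [B → . (], [C → . C C d], [C → . D d], [C → . e y], [D → . B L], [L → ( . C] }

GOTO(I, '(') = CLOSURE({ [A → αX.β] : [A → α.Xβ] ∈ I, X = '(' })

Items with dot before '(', with the dot advanced:
  [L → . ( C] → [L → ( . C]
Closure of the advanced items:
  [L → ( . C] has the dot before C: add [C → . e y], [C → . C C d], [C → . D d]
  [C → . D d] has the dot before D: add [D → . B L]
  [D → . B L] has the dot before B: add [B → . (]

GOTO = { [B → . (], [C → . C C d], [C → . D d], [C → . e y], [D → . B L], [L → ( . C] }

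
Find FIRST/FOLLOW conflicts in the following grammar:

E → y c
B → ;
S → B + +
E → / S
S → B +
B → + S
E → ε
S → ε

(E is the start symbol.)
Yes. S → B '+' '+' with FOLLOW(S) on { '+' }; S → B '+' with FOLLOW(S) on { '+' }

Nullable non-terminals: E, S.
FIRST sets used below: FIRST(B) = { '+', ';' }

E: nullable alternative(s) E → ε; FOLLOW(E) = { $ }
  E → y c: FIRST \ {ε} = { 'y' } — disjoint from FOLLOW(E)
  E → / S: FIRST \ {ε} = { '/' } — disjoint from FOLLOW(E)
  E → ε: FIRST \ {ε} = { } — this is the only nullable alternative, skip

S: nullable alternative(s) S → ε; FOLLOW(S) = { $, '+' }
  S → B + +: FIRST \ {ε} = { '+', ';' } — overlaps FOLLOW(S) on { '+' }: CONFLICT
  S → B +: FIRST \ {ε} = { '+', ';' } — overlaps FOLLOW(S) on { '+' }: CONFLICT
  S → ε: FIRST \ {ε} = { } — this is the only nullable alternative, skip

B has no nullable alternative, so no FIRST/FOLLOW check is needed there.

So the grammar has 2 FIRST/FOLLOW conflicts (marked CONFLICT above).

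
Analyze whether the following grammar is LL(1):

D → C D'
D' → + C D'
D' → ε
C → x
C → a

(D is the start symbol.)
A grammar is LL(1) if for each non-terminal N with multiple productions, the predict sets of those productions are pairwise disjoint, where PREDICT(N → α) = (FIRST(α) \ {ε}) ∪ (FOLLOW(N) if α ⇒* ε).

Relevant sets:
  FOLLOW(D') = { $ }

For D':
  PREDICT(D' → '+' C D') = { '+' }
  PREDICT(D' → ε) = { $ }
For C:
  PREDICT(C → x) = { 'x' }
  PREDICT(C → a) = { 'a' }
D has a single production, so nothing to check there.

All predict sets are disjoint. The grammar IS LL(1).

Answer: Yes, the grammar is LL(1).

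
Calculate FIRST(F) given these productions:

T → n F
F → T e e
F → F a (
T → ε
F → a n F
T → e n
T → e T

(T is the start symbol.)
{ 'a', 'e', 'n' }

FIRST sets of the other non-terminals involved (by the same procedure, iterated to a fixed point):
  FIRST(T) = { 'e', 'n', ε }

From F → T e e:
  - T is a non-terminal: add FIRST(T) \ {ε} = { 'e', 'n' }
    T is nullable, so continue to the next symbol
  - e is a terminal: add 'e' and stop
From F → F a (:
  - F is the symbol being defined: contributes nothing new
    F is not nullable, so stop
From F → a n F:
  - a is a terminal: add 'a' and stop

Collecting: FIRST(F) = { 'a', 'e', 'n' }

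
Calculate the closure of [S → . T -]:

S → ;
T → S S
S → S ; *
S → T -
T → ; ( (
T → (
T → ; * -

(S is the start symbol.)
{ [S → . ;], [S → . S ; *], [S → . T -], [T → . (], [T → . ; ( (], [T → . ; * -], [T → . S S] }

Start with: [S → . T -]
  [S → . T -] has the dot before T: add [T → . S S], [T → . ; ( (], [T → . (], [T → . ; * -]
  [T → . S S] has the dot before S: add [S → . ;], [S → . S ; *]
No further items can be added.

CLOSURE = { [S → . ;], [S → . S ; *], [S → . T -], [T → . (], [T → . ; ( (], [T → . ; * -], [T → . S S] }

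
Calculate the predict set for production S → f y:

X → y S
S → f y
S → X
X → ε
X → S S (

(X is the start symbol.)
PREDICT(S → f y) = (FIRST(RHS) \ {ε}) ∪ (FOLLOW(S) if ε ∈ FIRST(RHS), i.e. RHS ⇒* ε)
FIRST(f y) = { 'f' }
ε ∉ FIRST(f y), so FOLLOW(S) is not added.
PREDICT(S → f y) = { 'f' }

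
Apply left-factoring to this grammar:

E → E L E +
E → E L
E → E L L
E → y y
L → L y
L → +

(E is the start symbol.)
Left-factoring transforms A → αβ₁ | αβ₂ into A → αA' and A' → β₁ | β₂
(α is the longest common prefix among the alternatives). Repeat until
no nonterminal has two alternatives with a common prefix.

Round 1: E has alternatives sharing prefix 'E L'. Introduce E': E → E L E'
  Add: E' → E +
  Add: E' → ε
  Add: E' → L

No remaining common prefixes — done.

Resulting grammar:
E → E L E'
E' → E +
E' → ε
E' → L
E → y y
L → L y
L → +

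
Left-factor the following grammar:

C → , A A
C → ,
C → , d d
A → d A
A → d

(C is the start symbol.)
C → , C'
C' → A A
C' → ε
C' → d d
A → d A'
A' → A
A' → ε

Left-factoring transforms A → αβ₁ | αβ₂ into A → αA' and A' → β₁ | β₂
(α is the longest common prefix among the alternatives). Repeat until
no nonterminal has two alternatives with a common prefix.

Round 1: C has alternatives sharing prefix ','. Introduce C': C → , C'
  Add: C' → A A
  Add: C' → ε
  Add: C' → d d

Round 2: A has alternatives sharing prefix 'd'. Introduce A': A → d A'
  Add: A' → A
  Add: A' → ε

No remaining common prefixes — done.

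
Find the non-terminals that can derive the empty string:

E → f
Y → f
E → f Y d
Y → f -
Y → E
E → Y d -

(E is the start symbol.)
A non-terminal is nullable if it can derive ε (the empty string): either it has an ε-production, or it has a production whose right-hand side consists entirely of nullable non-terminals.

There are no ε-productions, so no non-terminal can derive ε.
No non-terminals are nullable.

Answer: None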